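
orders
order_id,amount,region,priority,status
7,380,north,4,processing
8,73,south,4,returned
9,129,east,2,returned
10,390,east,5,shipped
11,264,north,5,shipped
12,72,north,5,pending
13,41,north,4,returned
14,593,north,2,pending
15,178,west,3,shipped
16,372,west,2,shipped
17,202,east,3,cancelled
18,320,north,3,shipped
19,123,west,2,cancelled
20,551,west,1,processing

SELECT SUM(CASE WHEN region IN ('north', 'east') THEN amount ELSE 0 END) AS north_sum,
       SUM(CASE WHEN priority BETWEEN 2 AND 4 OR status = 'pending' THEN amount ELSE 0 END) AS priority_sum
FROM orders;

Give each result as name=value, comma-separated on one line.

north_sum=2391, priority_sum=2483

[north_sum: region IN ('north', 'east')]
order_id=7: ✓ → 380
order_id=8: ✗
order_id=9: ✓ → 129
order_id=10: ✓ → 390
order_id=11: ✓ → 264
order_id=12: ✓ → 72
order_id=13: ✓ → 41
order_id=14: ✓ → 593
order_id=15: ✗
order_id=16: ✗
order_id=17: ✓ → 202
order_id=18: ✓ → 320
order_id=19: ✗
order_id=20: ✗
north_sum = 380 + 129 + 390 + 264 + 72 + 41 + 593 + 202 + 320 = 2391
—
[priority_sum: priority BETWEEN 2 AND 4 OR status = 'pending']
order_id=7: ✓ → 380
order_id=8: ✓ → 73
order_id=9: ✓ → 129
order_id=10: ✗
order_id=11: ✗
order_id=12: ✓ → 72
order_id=13: ✓ → 41
order_id=14: ✓ → 593
order_id=15: ✓ → 178
order_id=16: ✓ → 372
order_id=17: ✓ → 202
order_id=18: ✓ → 320
order_id=19: ✓ → 123
order_id=20: ✗
priority_sum = 380 + 73 + 129 + 72 + 41 + 593 + 178 + 372 + 202 + 320 + 123 = 2483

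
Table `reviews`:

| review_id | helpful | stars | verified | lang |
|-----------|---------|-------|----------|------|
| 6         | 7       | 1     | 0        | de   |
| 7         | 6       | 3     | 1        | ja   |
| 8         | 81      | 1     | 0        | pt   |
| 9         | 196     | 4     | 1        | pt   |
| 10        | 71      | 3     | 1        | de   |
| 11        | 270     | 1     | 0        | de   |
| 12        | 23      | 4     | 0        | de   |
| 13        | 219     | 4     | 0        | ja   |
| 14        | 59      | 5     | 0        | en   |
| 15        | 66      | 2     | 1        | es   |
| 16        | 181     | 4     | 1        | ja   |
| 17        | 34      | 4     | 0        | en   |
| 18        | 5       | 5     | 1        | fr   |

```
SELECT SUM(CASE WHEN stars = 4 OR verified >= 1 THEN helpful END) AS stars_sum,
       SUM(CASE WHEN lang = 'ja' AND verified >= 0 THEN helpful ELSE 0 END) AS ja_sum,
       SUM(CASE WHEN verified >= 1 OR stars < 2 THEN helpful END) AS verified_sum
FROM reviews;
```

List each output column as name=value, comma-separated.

[stars_sum: stars = 4 OR verified >= 1]
review_id=6: ✗
review_id=7: ✓ → 6
review_id=8: ✗
review_id=9: ✓ → 196
review_id=10: ✓ → 71
review_id=11: ✗
review_id=12: ✓ → 23
review_id=13: ✓ → 219
review_id=14: ✗
review_id=15: ✓ → 66
review_id=16: ✓ → 181
review_id=17: ✓ → 34
review_id=18: ✓ → 5
stars_sum = 6 + 196 + 71 + 23 + 219 + 66 + 181 + 34 + 5 = 801
—
[ja_sum: lang = 'ja' AND verified >= 0]
review_id=6: ✗
review_id=7: ✓ → 6
review_id=8: ✗
review_id=9: ✗
review_id=10: ✗
review_id=11: ✗
review_id=12: ✗
review_id=13: ✓ → 219
review_id=14: ✗
review_id=15: ✗
review_id=16: ✓ → 181
review_id=17: ✗
review_id=18: ✗
ja_sum = 6 + 219 + 181 = 406
—
[verified_sum: verified >= 1 OR stars < 2]
review_id=6: ✓ → 7
review_id=7: ✓ → 6
review_id=8: ✓ → 81
review_id=9: ✓ → 196
review_id=10: ✓ → 71
review_id=11: ✓ → 270
review_id=12: ✗
review_id=13: ✗
review_id=14: ✗
review_id=15: ✓ → 66
review_id=16: ✓ → 181
review_id=17: ✗
review_id=18: ✓ → 5
verified_sum = 7 + 6 + 81 + 196 + 71 + 270 + 66 + 181 + 5 = 883

stars_sum=801, ja_sum=406, verified_sum=883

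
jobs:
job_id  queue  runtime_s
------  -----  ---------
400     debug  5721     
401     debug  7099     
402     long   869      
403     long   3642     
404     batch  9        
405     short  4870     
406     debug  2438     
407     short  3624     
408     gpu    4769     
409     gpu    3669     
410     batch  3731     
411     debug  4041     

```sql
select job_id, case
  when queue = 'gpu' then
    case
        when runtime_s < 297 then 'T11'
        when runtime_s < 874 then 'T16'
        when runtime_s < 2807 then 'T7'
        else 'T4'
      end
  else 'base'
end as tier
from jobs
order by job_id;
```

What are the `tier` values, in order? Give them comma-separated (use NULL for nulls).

base, base, base, base, base, base, base, base, T4, T4, base, base

job_id=400: queue='debug' → outer ELSE → base
job_id=401: queue='debug' → outer ELSE → base
job_id=402: queue='long' → outer ELSE → base
job_id=403: queue='long' → outer ELSE → base
job_id=404: queue='batch' → outer ELSE → base
job_id=405: queue='short' → outer ELSE → base
job_id=406: queue='debug' → outer ELSE → base
job_id=407: queue='short' → outer ELSE → base
job_id=408: queue='gpu' → inner[ELSE] → T4
job_id=409: queue='gpu' → inner[ELSE] → T4
job_id=410: queue='batch' → outer ELSE → base
job_id=411: queue='debug' → outer ELSE → base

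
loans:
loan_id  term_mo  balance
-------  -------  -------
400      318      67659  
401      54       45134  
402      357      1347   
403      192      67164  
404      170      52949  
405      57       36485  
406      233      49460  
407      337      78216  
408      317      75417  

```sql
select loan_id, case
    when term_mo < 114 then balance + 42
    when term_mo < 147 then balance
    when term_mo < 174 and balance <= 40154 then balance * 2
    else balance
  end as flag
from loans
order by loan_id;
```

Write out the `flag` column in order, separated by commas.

loan_id=400: ELSE → 67659
loan_id=401: term_mo < 114 → 45176
loan_id=402: ELSE → 1347
loan_id=403: ELSE → 67164
loan_id=404: ELSE → 52949
loan_id=405: term_mo < 114 → 36527
loan_id=406: ELSE → 49460
loan_id=407: ELSE → 78216
loan_id=408: ELSE → 75417

67659, 45176, 1347, 67164, 52949, 36527, 49460, 78216, 75417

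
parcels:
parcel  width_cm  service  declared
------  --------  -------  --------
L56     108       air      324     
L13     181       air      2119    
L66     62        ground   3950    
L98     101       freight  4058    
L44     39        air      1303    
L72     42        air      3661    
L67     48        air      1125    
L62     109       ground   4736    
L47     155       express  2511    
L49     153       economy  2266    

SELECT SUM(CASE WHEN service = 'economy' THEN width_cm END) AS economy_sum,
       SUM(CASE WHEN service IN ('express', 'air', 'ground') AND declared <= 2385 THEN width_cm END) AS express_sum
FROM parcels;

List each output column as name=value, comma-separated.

economy_sum=153, express_sum=376

[economy_sum: service = 'economy']
parcel=L56: ✗
parcel=L13: ✗
parcel=L66: ✗
parcel=L98: ✗
parcel=L44: ✗
parcel=L72: ✗
parcel=L67: ✗
parcel=L62: ✗
parcel=L47: ✗
parcel=L49: ✓ → 153
economy_sum = 153
—
[express_sum: service IN ('express', 'air', 'ground') AND declared <= 2385]
parcel=L56: ✓ → 108
parcel=L13: ✓ → 181
parcel=L66: ✗
parcel=L98: ✗
parcel=L44: ✓ → 39
parcel=L72: ✗
parcel=L67: ✓ → 48
parcel=L62: ✗
parcel=L47: ✗
parcel=L49: ✗
express_sum = 108 + 181 + 39 + 48 = 376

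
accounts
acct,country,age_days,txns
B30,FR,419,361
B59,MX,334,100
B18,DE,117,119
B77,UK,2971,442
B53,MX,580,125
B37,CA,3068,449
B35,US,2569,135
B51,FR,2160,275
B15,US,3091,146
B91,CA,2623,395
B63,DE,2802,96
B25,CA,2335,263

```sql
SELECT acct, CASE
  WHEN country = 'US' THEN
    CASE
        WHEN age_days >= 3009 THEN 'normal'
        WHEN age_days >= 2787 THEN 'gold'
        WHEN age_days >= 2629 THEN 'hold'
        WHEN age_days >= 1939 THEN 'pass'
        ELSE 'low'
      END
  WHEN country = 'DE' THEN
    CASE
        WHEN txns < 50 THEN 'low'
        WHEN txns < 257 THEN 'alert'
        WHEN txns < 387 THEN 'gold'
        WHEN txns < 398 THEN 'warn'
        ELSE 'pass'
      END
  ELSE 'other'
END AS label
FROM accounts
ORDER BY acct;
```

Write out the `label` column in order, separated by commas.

acct=B15: country='US' → inner[age_days >= 3009] → normal
acct=B18: country='DE' → inner[txns < 257] → alert
acct=B25: country='CA' → outer ELSE → other
acct=B30: country='FR' → outer ELSE → other
acct=B35: country='US' → inner[age_days >= 1939] → pass
acct=B37: country='CA' → outer ELSE → other
acct=B51: country='FR' → outer ELSE → other
acct=B53: country='MX' → outer ELSE → other
acct=B59: country='MX' → outer ELSE → other
acct=B63: country='DE' → inner[txns < 257] → alert
acct=B77: country='UK' → outer ELSE → other
acct=B91: country='CA' → outer ELSE → other

normal, alert, other, other, pass, other, other, other, other, alert, other, other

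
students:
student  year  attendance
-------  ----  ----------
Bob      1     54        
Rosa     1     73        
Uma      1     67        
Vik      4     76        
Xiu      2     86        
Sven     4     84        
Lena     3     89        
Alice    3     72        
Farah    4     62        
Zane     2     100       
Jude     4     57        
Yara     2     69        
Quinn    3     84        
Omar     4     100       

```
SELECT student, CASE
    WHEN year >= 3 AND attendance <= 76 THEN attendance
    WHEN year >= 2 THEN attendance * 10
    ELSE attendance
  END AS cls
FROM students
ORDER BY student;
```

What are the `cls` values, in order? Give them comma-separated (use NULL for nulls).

student=Alice: year >= 3 AND attendance <= 76 → 72
student=Bob: ELSE → 54
student=Farah: year >= 3 AND attendance <= 76 → 62
student=Jude: year >= 3 AND attendance <= 76 → 57
student=Lena: year >= 2 → 890
student=Omar: year >= 2 → 1000
student=Quinn: year >= 2 → 840
student=Rosa: ELSE → 73
student=Sven: year >= 2 → 840
student=Uma: ELSE → 67
student=Vik: year >= 3 AND attendance <= 76 → 76
student=Xiu: year >= 2 → 860
student=Yara: year >= 2 → 690
student=Zane: year >= 2 → 1000

72, 54, 62, 57, 890, 1000, 840, 73, 840, 67, 76, 860, 690, 1000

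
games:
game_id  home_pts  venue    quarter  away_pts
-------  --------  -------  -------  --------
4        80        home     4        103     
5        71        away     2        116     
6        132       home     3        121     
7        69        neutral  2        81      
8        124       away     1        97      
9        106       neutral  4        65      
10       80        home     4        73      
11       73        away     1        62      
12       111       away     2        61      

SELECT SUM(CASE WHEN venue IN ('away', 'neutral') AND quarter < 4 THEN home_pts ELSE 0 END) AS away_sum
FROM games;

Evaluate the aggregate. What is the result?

game_id=4: ✗
game_id=5: ✓ → 71
game_id=6: ✗
game_id=7: ✓ → 69
game_id=8: ✓ → 124
game_id=9: ✗
game_id=10: ✗
game_id=11: ✓ → 73
game_id=12: ✓ → 111
away_sum = 71 + 69 + 124 + 73 + 111 = 448

448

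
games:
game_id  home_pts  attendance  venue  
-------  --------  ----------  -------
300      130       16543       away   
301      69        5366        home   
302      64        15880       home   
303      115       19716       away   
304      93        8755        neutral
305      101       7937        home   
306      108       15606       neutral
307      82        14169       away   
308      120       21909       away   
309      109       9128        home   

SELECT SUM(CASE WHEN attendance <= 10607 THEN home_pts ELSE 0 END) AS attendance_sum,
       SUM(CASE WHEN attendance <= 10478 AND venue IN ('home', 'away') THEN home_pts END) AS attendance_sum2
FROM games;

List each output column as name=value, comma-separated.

attendance_sum=372, attendance_sum2=279

[attendance_sum: attendance <= 10607]
game_id=300: ✗
game_id=301: ✓ → 69
game_id=302: ✗
game_id=303: ✗
game_id=304: ✓ → 93
game_id=305: ✓ → 101
game_id=306: ✗
game_id=307: ✗
game_id=308: ✗
game_id=309: ✓ → 109
attendance_sum = 69 + 93 + 101 + 109 = 372
—
[attendance_sum2: attendance <= 10478 AND venue IN ('home', 'away')]
game_id=300: ✗
game_id=301: ✓ → 69
game_id=302: ✗
game_id=303: ✗
game_id=304: ✗
game_id=305: ✓ → 101
game_id=306: ✗
game_id=307: ✗
game_id=308: ✗
game_id=309: ✓ → 109
attendance_sum2 = 69 + 101 + 109 = 279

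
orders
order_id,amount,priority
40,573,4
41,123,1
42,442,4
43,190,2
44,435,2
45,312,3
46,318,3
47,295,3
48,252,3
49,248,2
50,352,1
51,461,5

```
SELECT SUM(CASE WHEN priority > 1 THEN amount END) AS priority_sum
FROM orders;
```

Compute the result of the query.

order_id=40: ✓ → 573
order_id=41: ✗
order_id=42: ✓ → 442
order_id=43: ✓ → 190
order_id=44: ✓ → 435
order_id=45: ✓ → 312
order_id=46: ✓ → 318
order_id=47: ✓ → 295
order_id=48: ✓ → 252
order_id=49: ✓ → 248
order_id=50: ✗
order_id=51: ✓ → 461
priority_sum = 573 + 442 + 190 + 435 + 312 + 318 + 295 + 252 + 248 + 461 = 3526

3526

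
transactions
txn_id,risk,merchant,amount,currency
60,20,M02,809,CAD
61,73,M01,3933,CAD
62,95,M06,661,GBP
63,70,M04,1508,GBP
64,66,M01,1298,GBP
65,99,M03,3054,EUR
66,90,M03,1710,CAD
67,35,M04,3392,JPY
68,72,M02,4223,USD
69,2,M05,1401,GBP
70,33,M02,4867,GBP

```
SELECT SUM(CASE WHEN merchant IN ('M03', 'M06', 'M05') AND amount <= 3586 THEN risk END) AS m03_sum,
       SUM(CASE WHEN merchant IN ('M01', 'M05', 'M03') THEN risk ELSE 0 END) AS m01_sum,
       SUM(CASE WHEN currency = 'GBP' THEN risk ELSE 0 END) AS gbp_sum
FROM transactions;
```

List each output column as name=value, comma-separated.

[m03_sum: merchant IN ('M03', 'M06', 'M05') AND amount <= 3586]
txn_id=60: ✗
txn_id=61: ✗
txn_id=62: ✓ → 95
txn_id=63: ✗
txn_id=64: ✗
txn_id=65: ✓ → 99
txn_id=66: ✓ → 90
txn_id=67: ✗
txn_id=68: ✗
txn_id=69: ✓ → 2
txn_id=70: ✗
m03_sum = 95 + 99 + 90 + 2 = 286
—
[m01_sum: merchant IN ('M01', 'M05', 'M03')]
txn_id=60: ✗
txn_id=61: ✓ → 73
txn_id=62: ✗
txn_id=63: ✗
txn_id=64: ✓ → 66
txn_id=65: ✓ → 99
txn_id=66: ✓ → 90
txn_id=67: ✗
txn_id=68: ✗
txn_id=69: ✓ → 2
txn_id=70: ✗
m01_sum = 73 + 66 + 99 + 90 + 2 = 330
—
[gbp_sum: currency = 'GBP']
txn_id=60: ✗
txn_id=61: ✗
txn_id=62: ✓ → 95
txn_id=63: ✓ → 70
txn_id=64: ✓ → 66
txn_id=65: ✗
txn_id=66: ✗
txn_id=67: ✗
txn_id=68: ✗
txn_id=69: ✓ → 2
txn_id=70: ✓ → 33
gbp_sum = 95 + 70 + 66 + 2 + 33 = 266

m03_sum=286, m01_sum=330, gbp_sum=266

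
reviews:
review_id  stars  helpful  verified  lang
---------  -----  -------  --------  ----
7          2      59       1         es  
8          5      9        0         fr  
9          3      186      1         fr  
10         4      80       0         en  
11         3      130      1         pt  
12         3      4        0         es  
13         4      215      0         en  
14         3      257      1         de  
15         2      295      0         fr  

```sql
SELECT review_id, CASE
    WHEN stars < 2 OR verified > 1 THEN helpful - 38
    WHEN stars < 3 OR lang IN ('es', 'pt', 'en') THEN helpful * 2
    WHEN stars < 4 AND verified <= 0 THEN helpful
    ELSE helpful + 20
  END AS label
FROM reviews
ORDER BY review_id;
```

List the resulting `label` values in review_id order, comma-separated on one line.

118, 29, 206, 160, 260, 8, 430, 277, 590

review_id=7: stars < 3 OR lang IN ('es', 'pt', 'en') → 118
review_id=8: ELSE → 29
review_id=9: ELSE → 206
review_id=10: stars < 3 OR lang IN ('es', 'pt', 'en') → 160
review_id=11: stars < 3 OR lang IN ('es', 'pt', 'en') → 260
review_id=12: stars < 3 OR lang IN ('es', 'pt', 'en') → 8
review_id=13: stars < 3 OR lang IN ('es', 'pt', 'en') → 430
review_id=14: ELSE → 277
review_id=15: stars < 3 OR lang IN ('es', 'pt', 'en') → 590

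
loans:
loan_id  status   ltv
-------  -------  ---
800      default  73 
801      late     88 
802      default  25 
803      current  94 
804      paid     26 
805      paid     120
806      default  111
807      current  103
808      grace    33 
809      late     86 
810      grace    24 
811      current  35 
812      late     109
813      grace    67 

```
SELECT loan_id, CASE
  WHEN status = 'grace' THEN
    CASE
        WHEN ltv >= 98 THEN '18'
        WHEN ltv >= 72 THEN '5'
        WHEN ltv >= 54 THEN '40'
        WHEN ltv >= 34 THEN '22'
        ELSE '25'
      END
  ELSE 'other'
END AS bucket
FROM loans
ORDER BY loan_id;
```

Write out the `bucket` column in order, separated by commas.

other, other, other, other, other, other, other, other, 25, other, 25, other, other, 40

loan_id=800: status='default' → outer ELSE → other
loan_id=801: status='late' → outer ELSE → other
loan_id=802: status='default' → outer ELSE → other
loan_id=803: status='current' → outer ELSE → other
loan_id=804: status='paid' → outer ELSE → other
loan_id=805: status='paid' → outer ELSE → other
loan_id=806: status='default' → outer ELSE → other
loan_id=807: status='current' → outer ELSE → other
loan_id=808: status='grace' → inner[ELSE] → 25
loan_id=809: status='late' → outer ELSE → other
loan_id=810: status='grace' → inner[ELSE] → 25
loan_id=811: status='current' → outer ELSE → other
loan_id=812: status='late' → outer ELSE → other
loan_id=813: status='grace' → inner[ltv >= 54] → 40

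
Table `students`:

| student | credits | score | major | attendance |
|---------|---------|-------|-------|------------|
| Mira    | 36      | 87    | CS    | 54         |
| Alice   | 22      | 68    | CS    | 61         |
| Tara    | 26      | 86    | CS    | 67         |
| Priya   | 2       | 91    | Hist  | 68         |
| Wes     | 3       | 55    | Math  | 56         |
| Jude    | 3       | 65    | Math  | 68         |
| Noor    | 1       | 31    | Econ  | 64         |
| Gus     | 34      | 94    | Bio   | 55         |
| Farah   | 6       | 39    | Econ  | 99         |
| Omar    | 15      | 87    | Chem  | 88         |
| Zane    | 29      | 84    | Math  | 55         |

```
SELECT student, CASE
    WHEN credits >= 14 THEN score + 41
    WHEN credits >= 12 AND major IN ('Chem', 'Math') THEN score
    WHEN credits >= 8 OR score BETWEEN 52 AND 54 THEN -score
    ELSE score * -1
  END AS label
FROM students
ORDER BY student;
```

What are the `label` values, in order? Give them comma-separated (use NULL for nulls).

109, -39, 135, -65, 128, -31, 128, -91, 127, -55, 125

student=Alice: credits >= 14 → 109
student=Farah: ELSE → -39
student=Gus: credits >= 14 → 135
student=Jude: ELSE → -65
student=Mira: credits >= 14 → 128
student=Noor: ELSE → -31
student=Omar: credits >= 14 → 128
student=Priya: ELSE → -91
student=Tara: credits >= 14 → 127
student=Wes: ELSE → -55
student=Zane: credits >= 14 → 125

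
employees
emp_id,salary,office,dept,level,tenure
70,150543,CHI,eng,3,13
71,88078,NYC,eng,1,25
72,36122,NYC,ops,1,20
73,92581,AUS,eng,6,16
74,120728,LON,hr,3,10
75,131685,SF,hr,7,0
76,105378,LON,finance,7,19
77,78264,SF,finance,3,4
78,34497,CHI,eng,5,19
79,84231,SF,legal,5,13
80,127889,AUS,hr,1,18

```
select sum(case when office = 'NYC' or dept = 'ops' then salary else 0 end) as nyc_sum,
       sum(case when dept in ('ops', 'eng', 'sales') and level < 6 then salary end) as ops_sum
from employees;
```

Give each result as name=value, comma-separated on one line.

[nyc_sum: office = 'NYC' or dept = 'ops']
emp_id=70: ✗
emp_id=71: ✓ → 88078
emp_id=72: ✓ → 36122
emp_id=73: ✗
emp_id=74: ✗
emp_id=75: ✗
emp_id=76: ✗
emp_id=77: ✗
emp_id=78: ✗
emp_id=79: ✗
emp_id=80: ✗
nyc_sum = 88078 + 36122 = 124200
—
[ops_sum: dept in ('ops', 'eng', 'sales') and level < 6]
emp_id=70: ✓ → 150543
emp_id=71: ✓ → 88078
emp_id=72: ✓ → 36122
emp_id=73: ✗
emp_id=74: ✗
emp_id=75: ✗
emp_id=76: ✗
emp_id=77: ✗
emp_id=78: ✓ → 34497
emp_id=79: ✗
emp_id=80: ✗
ops_sum = 150543 + 88078 + 36122 + 34497 = 309240

nyc_sum=124200, ops_sum=309240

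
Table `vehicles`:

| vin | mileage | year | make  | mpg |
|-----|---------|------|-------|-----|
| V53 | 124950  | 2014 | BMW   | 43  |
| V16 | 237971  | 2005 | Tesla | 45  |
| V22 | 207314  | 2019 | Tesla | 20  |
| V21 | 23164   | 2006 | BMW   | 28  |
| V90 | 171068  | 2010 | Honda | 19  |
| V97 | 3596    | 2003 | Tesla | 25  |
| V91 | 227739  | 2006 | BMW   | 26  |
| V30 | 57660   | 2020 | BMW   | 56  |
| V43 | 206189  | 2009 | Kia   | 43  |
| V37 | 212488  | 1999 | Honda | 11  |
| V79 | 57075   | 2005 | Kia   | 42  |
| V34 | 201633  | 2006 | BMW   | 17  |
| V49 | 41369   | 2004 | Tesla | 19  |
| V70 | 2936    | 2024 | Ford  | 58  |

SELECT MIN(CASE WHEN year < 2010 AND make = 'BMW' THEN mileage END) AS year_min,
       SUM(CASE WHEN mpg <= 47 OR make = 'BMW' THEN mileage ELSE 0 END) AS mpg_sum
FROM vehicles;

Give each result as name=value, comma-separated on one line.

[year_min: year < 2010 AND make = 'BMW']
vin=V53: ✗
vin=V16: ✗
vin=V22: ✗
vin=V21: ✓ → 23164
vin=V90: ✗
vin=V97: ✗
vin=V91: ✓ → 227739
vin=V30: ✗
vin=V43: ✗
vin=V37: ✗
vin=V79: ✗
vin=V34: ✓ → 201633
vin=V49: ✗
vin=V70: ✗
year_min = MIN(23164, 227739, 201633) = 23164
—
[mpg_sum: mpg <= 47 OR make = 'BMW']
vin=V53: ✓ → 124950
vin=V16: ✓ → 237971
vin=V22: ✓ → 207314
vin=V21: ✓ → 23164
vin=V90: ✓ → 171068
vin=V97: ✓ → 3596
vin=V91: ✓ → 227739
vin=V30: ✓ → 57660
vin=V43: ✓ → 206189
vin=V37: ✓ → 212488
vin=V79: ✓ → 57075
vin=V34: ✓ → 201633
vin=V49: ✓ → 41369
vin=V70: ✗
mpg_sum = 124950 + 237971 + 207314 + 23164 + 171068 + 3596 + 227739 + 57660 + 206189 + 212488 + 57075 + 201633 + 41369 = 1772216

year_min=23164, mpg_sum=1772216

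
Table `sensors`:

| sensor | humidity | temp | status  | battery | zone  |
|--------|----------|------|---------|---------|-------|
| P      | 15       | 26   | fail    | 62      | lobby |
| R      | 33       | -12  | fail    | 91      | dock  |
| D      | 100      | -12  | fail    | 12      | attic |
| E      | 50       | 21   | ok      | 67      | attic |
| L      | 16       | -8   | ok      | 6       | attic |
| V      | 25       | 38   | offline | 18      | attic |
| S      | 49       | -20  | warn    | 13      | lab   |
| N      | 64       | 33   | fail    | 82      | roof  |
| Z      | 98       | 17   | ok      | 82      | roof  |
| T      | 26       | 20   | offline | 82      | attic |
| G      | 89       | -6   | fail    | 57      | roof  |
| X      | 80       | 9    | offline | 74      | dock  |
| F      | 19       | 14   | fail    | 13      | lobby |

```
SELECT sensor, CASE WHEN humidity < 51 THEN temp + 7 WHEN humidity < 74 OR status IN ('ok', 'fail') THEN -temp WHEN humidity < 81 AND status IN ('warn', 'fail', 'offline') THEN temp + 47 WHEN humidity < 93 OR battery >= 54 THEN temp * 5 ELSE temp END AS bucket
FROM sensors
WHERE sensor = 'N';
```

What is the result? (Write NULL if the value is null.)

sensor = N: humidity=64, temp=33, status=fail, battery=82, zone=roof.
humidity < 51 → false
humidity < 74 OR status IN ('ok', 'fail') → true → -33

-33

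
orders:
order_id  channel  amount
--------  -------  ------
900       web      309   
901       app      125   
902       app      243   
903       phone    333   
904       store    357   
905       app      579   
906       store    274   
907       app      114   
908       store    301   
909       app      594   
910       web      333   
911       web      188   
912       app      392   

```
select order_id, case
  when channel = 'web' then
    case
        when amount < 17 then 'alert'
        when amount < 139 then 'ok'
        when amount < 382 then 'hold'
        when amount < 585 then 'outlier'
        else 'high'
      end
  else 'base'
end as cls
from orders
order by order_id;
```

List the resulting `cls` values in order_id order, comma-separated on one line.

order_id=900: channel='web' → inner[amount < 382] → hold
order_id=901: channel='app' → outer ELSE → base
order_id=902: channel='app' → outer ELSE → base
order_id=903: channel='phone' → outer ELSE → base
order_id=904: channel='store' → outer ELSE → base
order_id=905: channel='app' → outer ELSE → base
order_id=906: channel='store' → outer ELSE → base
order_id=907: channel='app' → outer ELSE → base
order_id=908: channel='store' → outer ELSE → base
order_id=909: channel='app' → outer ELSE → base
order_id=910: channel='web' → inner[amount < 382] → hold
order_id=911: channel='web' → inner[amount < 382] → hold
order_id=912: channel='app' → outer ELSE → base

hold, base, base, base, base, base, base, base, base, base, hold, hold, base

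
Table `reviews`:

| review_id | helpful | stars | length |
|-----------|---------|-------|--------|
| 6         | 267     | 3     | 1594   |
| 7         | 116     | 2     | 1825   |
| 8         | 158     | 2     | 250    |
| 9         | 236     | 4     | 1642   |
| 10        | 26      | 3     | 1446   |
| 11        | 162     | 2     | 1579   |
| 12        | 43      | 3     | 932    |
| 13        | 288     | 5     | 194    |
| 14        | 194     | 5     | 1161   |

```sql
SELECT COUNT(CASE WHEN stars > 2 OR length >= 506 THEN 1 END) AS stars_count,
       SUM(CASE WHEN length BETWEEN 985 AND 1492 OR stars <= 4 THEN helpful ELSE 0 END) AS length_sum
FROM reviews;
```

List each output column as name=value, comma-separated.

stars_count=8, length_sum=1202

[stars_count: stars > 2 OR length >= 506]
review_id=6: ✓ → 1
review_id=7: ✓ → 1
review_id=8: ✗
review_id=9: ✓ → 1
review_id=10: ✓ → 1
review_id=11: ✓ → 1
review_id=12: ✓ → 1
review_id=13: ✓ → 1
review_id=14: ✓ → 1
stars_count = COUNT(1, 1, 1, 1, 1, 1, 1, 1) = 8
—
[length_sum: length BETWEEN 985 AND 1492 OR stars <= 4]
review_id=6: ✓ → 267
review_id=7: ✓ → 116
review_id=8: ✓ → 158
review_id=9: ✓ → 236
review_id=10: ✓ → 26
review_id=11: ✓ → 162
review_id=12: ✓ → 43
review_id=13: ✗
review_id=14: ✓ → 194
length_sum = 267 + 116 + 158 + 236 + 26 + 162 + 43 + 194 = 1202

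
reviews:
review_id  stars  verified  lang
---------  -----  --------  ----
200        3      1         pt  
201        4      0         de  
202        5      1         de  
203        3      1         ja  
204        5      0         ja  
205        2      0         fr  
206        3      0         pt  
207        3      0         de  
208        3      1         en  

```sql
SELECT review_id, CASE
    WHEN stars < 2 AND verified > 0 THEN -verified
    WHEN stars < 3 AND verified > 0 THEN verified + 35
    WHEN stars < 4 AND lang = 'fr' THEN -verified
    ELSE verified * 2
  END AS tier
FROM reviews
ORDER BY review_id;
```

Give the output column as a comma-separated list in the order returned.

review_id=200: ELSE → 2
review_id=201: ELSE → 0
review_id=202: ELSE → 2
review_id=203: ELSE → 2
review_id=204: ELSE → 0
review_id=205: stars < 4 AND lang = 'fr' → 0
review_id=206: ELSE → 0
review_id=207: ELSE → 0
review_id=208: ELSE → 2

2, 0, 2, 2, 0, 0, 0, 0, 2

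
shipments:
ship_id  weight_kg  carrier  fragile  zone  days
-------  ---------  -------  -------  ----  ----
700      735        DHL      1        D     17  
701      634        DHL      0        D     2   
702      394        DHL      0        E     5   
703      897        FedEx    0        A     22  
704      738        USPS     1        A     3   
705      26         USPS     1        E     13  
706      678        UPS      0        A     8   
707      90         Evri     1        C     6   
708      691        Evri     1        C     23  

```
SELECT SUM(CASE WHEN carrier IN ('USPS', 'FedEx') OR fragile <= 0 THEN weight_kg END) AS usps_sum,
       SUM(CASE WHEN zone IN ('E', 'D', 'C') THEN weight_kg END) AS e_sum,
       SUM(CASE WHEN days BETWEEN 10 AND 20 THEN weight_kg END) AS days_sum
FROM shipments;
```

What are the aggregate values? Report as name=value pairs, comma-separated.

[usps_sum: carrier IN ('USPS', 'FedEx') OR fragile <= 0]
ship_id=700: ✗
ship_id=701: ✓ → 634
ship_id=702: ✓ → 394
ship_id=703: ✓ → 897
ship_id=704: ✓ → 738
ship_id=705: ✓ → 26
ship_id=706: ✓ → 678
ship_id=707: ✗
ship_id=708: ✗
usps_sum = 634 + 394 + 897 + 738 + 26 + 678 = 3367
—
[e_sum: zone IN ('E', 'D', 'C')]
ship_id=700: ✓ → 735
ship_id=701: ✓ → 634
ship_id=702: ✓ → 394
ship_id=703: ✗
ship_id=704: ✗
ship_id=705: ✓ → 26
ship_id=706: ✗
ship_id=707: ✓ → 90
ship_id=708: ✓ → 691
e_sum = 735 + 634 + 394 + 26 + 90 + 691 = 2570
—
[days_sum: days BETWEEN 10 AND 20]
ship_id=700: ✓ → 735
ship_id=701: ✗
ship_id=702: ✗
ship_id=703: ✗
ship_id=704: ✗
ship_id=705: ✓ → 26
ship_id=706: ✗
ship_id=707: ✗
ship_id=708: ✗
days_sum = 735 + 26 = 761

usps_sum=3367, e_sum=2570, days_sum=761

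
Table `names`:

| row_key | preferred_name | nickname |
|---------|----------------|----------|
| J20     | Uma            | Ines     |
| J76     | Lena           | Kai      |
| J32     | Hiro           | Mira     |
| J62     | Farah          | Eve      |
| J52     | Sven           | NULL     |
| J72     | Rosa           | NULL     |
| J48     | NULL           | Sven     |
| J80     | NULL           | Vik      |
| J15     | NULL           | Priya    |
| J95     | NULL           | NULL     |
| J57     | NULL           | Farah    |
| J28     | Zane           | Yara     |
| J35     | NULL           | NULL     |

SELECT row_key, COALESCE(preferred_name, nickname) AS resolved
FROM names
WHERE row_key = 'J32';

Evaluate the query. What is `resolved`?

row_key = J32: preferred_name=Hiro, nickname=Mira.
preferred_name=Hiro → Hiro

Hiro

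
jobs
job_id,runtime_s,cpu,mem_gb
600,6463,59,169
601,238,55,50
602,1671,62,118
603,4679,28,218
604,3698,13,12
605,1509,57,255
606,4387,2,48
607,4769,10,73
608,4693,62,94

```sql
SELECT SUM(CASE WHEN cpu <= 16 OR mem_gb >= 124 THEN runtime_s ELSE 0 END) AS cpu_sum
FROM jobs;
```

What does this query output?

25505

job_id=600: ✓ → 6463
job_id=601: ✗
job_id=602: ✗
job_id=603: ✓ → 4679
job_id=604: ✓ → 3698
job_id=605: ✓ → 1509
job_id=606: ✓ → 4387
job_id=607: ✓ → 4769
job_id=608: ✗
cpu_sum = 6463 + 4679 + 3698 + 1509 + 4387 + 4769 = 25505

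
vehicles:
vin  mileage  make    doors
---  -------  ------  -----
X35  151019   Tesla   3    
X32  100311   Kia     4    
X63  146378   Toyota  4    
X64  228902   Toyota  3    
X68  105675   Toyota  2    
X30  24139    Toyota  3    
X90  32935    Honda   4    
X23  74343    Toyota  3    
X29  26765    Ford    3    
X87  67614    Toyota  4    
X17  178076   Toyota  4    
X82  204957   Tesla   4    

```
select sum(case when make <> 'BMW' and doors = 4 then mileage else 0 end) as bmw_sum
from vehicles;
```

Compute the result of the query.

730271

vin=X35: ✗
vin=X32: ✓ → 100311
vin=X63: ✓ → 146378
vin=X64: ✗
vin=X68: ✗
vin=X30: ✗
vin=X90: ✓ → 32935
vin=X23: ✗
vin=X29: ✗
vin=X87: ✓ → 67614
vin=X17: ✓ → 178076
vin=X82: ✓ → 204957
bmw_sum = 100311 + 146378 + 32935 + 67614 + 178076 + 204957 = 730271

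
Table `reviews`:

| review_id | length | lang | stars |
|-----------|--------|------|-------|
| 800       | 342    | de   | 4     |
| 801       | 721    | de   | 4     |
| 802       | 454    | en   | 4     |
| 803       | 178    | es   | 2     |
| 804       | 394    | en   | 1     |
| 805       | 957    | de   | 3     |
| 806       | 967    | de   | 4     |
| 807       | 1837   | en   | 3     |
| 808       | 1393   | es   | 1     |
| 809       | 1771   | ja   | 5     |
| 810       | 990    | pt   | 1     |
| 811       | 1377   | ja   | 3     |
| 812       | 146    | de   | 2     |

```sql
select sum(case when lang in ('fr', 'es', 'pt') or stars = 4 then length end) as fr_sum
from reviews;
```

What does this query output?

review_id=800: ✓ → 342
review_id=801: ✓ → 721
review_id=802: ✓ → 454
review_id=803: ✓ → 178
review_id=804: ✗
review_id=805: ✗
review_id=806: ✓ → 967
review_id=807: ✗
review_id=808: ✓ → 1393
review_id=809: ✗
review_id=810: ✓ → 990
review_id=811: ✗
review_id=812: ✗
fr_sum = 342 + 721 + 454 + 178 + 967 + 1393 + 990 = 5045

5045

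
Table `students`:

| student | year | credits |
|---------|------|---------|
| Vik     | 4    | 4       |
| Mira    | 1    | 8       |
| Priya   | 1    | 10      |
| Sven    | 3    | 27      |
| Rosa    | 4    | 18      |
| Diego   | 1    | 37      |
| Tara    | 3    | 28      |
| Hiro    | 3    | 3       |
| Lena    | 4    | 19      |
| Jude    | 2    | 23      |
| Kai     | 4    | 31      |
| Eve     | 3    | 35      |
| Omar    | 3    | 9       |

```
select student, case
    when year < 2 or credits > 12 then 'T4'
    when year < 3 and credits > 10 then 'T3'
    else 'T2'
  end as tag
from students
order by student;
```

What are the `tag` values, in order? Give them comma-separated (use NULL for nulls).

student=Diego: year < 2 or credits > 12 → T4
student=Eve: year < 2 or credits > 12 → T4
student=Hiro: ELSE → T2
student=Jude: year < 2 or credits > 12 → T4
student=Kai: year < 2 or credits > 12 → T4
student=Lena: year < 2 or credits > 12 → T4
student=Mira: year < 2 or credits > 12 → T4
student=Omar: ELSE → T2
student=Priya: year < 2 or credits > 12 → T4
student=Rosa: year < 2 or credits > 12 → T4
student=Sven: year < 2 or credits > 12 → T4
student=Tara: year < 2 or credits > 12 → T4
student=Vik: ELSE → T2

T4, T4, T2, T4, T4, T4, T4, T2, T4, T4, T4, T4, T2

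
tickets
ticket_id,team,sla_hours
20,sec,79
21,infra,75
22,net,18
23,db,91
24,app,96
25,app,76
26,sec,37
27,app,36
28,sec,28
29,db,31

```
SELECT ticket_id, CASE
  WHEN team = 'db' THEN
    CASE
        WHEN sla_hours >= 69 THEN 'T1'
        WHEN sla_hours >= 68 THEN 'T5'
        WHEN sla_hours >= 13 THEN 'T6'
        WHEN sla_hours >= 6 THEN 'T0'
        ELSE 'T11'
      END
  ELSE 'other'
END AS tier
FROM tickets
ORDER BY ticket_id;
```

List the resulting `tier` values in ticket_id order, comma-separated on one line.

other, other, other, T1, other, other, other, other, other, T6

ticket_id=20: team='sec' → outer ELSE → other
ticket_id=21: team='infra' → outer ELSE → other
ticket_id=22: team='net' → outer ELSE → other
ticket_id=23: team='db' → inner[sla_hours >= 69] → T1
ticket_id=24: team='app' → outer ELSE → other
ticket_id=25: team='app' → outer ELSE → other
ticket_id=26: team='sec' → outer ELSE → other
ticket_id=27: team='app' → outer ELSE → other
ticket_id=28: team='sec' → outer ELSE → other
ticket_id=29: team='db' → inner[sla_hours >= 13] → T6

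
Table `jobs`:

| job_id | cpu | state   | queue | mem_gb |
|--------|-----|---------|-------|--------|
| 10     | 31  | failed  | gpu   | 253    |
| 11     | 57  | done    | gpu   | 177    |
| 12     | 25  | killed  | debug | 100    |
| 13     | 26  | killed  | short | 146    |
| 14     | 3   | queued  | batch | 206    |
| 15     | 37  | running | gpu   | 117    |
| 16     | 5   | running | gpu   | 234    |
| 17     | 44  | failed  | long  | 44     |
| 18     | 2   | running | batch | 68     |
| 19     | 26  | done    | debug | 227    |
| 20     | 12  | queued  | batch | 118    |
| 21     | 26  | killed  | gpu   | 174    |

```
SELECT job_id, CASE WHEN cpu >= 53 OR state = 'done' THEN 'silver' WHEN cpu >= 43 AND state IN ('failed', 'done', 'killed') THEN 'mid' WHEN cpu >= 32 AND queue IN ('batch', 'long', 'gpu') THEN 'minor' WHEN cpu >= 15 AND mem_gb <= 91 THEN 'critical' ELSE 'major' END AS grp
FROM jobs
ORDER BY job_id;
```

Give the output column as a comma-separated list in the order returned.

major, silver, major, major, major, minor, major, mid, major, silver, major, major

job_id=10: ELSE → major
job_id=11: cpu >= 53 OR state = 'done' → silver
job_id=12: ELSE → major
job_id=13: ELSE → major
job_id=14: ELSE → major
job_id=15: cpu >= 32 AND queue IN ('batch', 'long', 'gpu') → minor
job_id=16: ELSE → major
job_id=17: cpu >= 43 AND state IN ('failed', 'done', 'killed') → mid
job_id=18: ELSE → major
job_id=19: cpu >= 53 OR state = 'done' → silver
job_id=20: ELSE → major
job_id=21: ELSE → major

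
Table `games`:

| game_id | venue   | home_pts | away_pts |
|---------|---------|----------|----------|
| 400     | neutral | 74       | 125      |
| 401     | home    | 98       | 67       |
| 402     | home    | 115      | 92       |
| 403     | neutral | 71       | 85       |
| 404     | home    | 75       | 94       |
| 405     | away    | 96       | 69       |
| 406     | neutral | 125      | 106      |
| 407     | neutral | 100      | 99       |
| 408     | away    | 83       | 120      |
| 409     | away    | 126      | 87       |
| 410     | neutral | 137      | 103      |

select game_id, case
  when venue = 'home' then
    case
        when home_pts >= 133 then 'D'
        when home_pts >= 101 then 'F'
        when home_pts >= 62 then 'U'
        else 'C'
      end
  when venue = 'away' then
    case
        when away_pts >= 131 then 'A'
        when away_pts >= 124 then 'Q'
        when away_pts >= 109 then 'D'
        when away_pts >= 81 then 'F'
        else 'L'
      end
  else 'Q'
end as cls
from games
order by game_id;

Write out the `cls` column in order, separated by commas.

Q, U, F, Q, U, L, Q, Q, D, F, Q

game_id=400: venue='neutral' → outer ELSE → Q
game_id=401: venue='home' → inner[home_pts >= 62] → U
game_id=402: venue='home' → inner[home_pts >= 101] → F
game_id=403: venue='neutral' → outer ELSE → Q
game_id=404: venue='home' → inner[home_pts >= 62] → U
game_id=405: venue='away' → inner[ELSE] → L
game_id=406: venue='neutral' → outer ELSE → Q
game_id=407: venue='neutral' → outer ELSE → Q
game_id=408: venue='away' → inner[away_pts >= 109] → D
game_id=409: venue='away' → inner[away_pts >= 81] → F
game_id=410: venue='neutral' → outer ELSE → Q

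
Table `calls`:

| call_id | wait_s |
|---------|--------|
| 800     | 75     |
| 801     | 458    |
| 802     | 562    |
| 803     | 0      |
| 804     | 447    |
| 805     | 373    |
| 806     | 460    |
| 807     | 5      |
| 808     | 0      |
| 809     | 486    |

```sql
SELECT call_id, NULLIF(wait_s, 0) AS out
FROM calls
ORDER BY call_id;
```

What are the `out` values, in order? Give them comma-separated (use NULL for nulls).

call_id=800: wait_s=75 vs 0: differ → 75
call_id=801: wait_s=458 vs 0: differ → 458
call_id=802: wait_s=562 vs 0: differ → 562
call_id=803: wait_s=0 vs 0: equal → NULL
call_id=804: wait_s=447 vs 0: differ → 447
call_id=805: wait_s=373 vs 0: differ → 373
call_id=806: wait_s=460 vs 0: differ → 460
call_id=807: wait_s=5 vs 0: differ → 5
call_id=808: wait_s=0 vs 0: equal → NULL
call_id=809: wait_s=486 vs 0: differ → 486

75, 458, 562, NULL, 447, 373, 460, 5, NULL, 486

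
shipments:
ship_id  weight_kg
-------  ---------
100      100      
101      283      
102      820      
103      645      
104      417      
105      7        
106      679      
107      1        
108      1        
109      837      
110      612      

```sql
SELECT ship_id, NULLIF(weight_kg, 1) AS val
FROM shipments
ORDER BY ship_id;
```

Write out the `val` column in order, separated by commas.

100, 283, 820, 645, 417, 7, 679, NULL, NULL, 837, 612

ship_id=100: weight_kg=100 vs 1: differ → 100
ship_id=101: weight_kg=283 vs 1: differ → 283
ship_id=102: weight_kg=820 vs 1: differ → 820
ship_id=103: weight_kg=645 vs 1: differ → 645
ship_id=104: weight_kg=417 vs 1: differ → 417
ship_id=105: weight_kg=7 vs 1: differ → 7
ship_id=106: weight_kg=679 vs 1: differ → 679
ship_id=107: weight_kg=1 vs 1: equal → NULL
ship_id=108: weight_kg=1 vs 1: equal → NULL
ship_id=109: weight_kg=837 vs 1: differ → 837
ship_id=110: weight_kg=612 vs 1: differ → 612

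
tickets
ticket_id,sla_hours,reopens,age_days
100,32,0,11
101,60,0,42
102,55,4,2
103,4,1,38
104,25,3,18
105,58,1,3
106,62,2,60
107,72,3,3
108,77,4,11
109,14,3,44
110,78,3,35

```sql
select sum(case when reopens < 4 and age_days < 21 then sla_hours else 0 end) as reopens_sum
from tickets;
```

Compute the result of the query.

187

ticket_id=100: ✓ → 32
ticket_id=101: ✗
ticket_id=102: ✗
ticket_id=103: ✗
ticket_id=104: ✓ → 25
ticket_id=105: ✓ → 58
ticket_id=106: ✗
ticket_id=107: ✓ → 72
ticket_id=108: ✗
ticket_id=109: ✗
ticket_id=110: ✗
reopens_sum = 32 + 25 + 58 + 72 = 187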